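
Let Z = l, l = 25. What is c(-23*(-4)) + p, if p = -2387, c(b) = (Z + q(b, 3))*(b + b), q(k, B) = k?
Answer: 19141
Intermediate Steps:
Z = 25
c(b) = 2*b*(25 + b) (c(b) = (25 + b)*(b + b) = (25 + b)*(2*b) = 2*b*(25 + b))
c(-23*(-4)) + p = 2*(-23*(-4))*(25 - 23*(-4)) - 2387 = 2*92*(25 + 92) - 2387 = 2*92*117 - 2387 = 21528 - 2387 = 19141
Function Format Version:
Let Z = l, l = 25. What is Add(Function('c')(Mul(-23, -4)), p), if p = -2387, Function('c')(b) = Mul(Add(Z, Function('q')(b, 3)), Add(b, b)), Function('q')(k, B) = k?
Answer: 19141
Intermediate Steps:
Z = 25
Function('c')(b) = Mul(2, b, Add(25, b)) (Function('c')(b) = Mul(Add(25, b), Add(b, b)) = Mul(Add(25, b), Mul(2, b)) = Mul(2, b, Add(25, b)))
Add(Function('c')(Mul(-23, -4)), p) = Add(Mul(2, Mul(-23, -4), Add(25, Mul(-23, -4))), -2387) = Add(Mul(2, 92, Add(25, 92)), -2387) = Add(Mul(2, 92, 117), -2387) = Add(21528, -2387) = 19141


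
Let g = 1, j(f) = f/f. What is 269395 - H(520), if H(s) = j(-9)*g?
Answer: 269394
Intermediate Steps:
j(f) = 1
H(s) = 1 (H(s) = 1*1 = 1)
269395 - H(520) = 269395 - 1*1 = 269395 - 1 = 269394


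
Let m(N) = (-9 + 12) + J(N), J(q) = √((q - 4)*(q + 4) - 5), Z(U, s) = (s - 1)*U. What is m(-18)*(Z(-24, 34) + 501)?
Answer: -873 - 291*√303 ≈ -5938.4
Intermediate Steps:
Z(U, s) = U*(-1 + s) (Z(U, s) = (-1 + s)*U = U*(-1 + s))
J(q) = √(-5 + (-4 + q)*(4 + q)) (J(q) = √((-4 + q)*(4 + q) - 5) = √(-5 + (-4 + q)*(4 + q)))
m(N) = 3 + √(-21 + N²) (m(N) = (-9 + 12) + √(-21 + N²) = 3 + √(-21 + N²))
m(-18)*(Z(-24, 34) + 501) = (3 + √(-21 + (-18)²))*(-24*(-1 + 34) + 501) = (3 + √(-21 + 324))*(-24*33 + 501) = (3 + √303)*(-792 + 501) = (3 + √303)*(-291) = -873 - 291*√303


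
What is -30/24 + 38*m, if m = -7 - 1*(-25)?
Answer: 2731/4 ≈ 682.75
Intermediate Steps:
m = 18 (m = -7 + 25 = 18)
-30/24 + 38*m = -30/24 + 38*18 = -30*1/24 + 684 = -5/4 + 684 = 2731/4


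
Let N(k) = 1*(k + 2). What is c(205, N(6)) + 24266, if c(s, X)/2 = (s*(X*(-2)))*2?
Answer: 11146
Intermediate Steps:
N(k) = 2 + k (N(k) = 1*(2 + k) = 2 + k)
c(s, X) = -8*X*s (c(s, X) = 2*((s*(X*(-2)))*2) = 2*((s*(-2*X))*2) = 2*(-2*X*s*2) = 2*(-4*X*s) = -8*X*s)
c(205, N(6)) + 24266 = -8*(2 + 6)*205 + 24266 = -8*8*205 + 24266 = -13120 + 24266 = 11146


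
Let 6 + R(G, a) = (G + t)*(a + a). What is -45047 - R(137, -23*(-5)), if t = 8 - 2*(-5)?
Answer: -80691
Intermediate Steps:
t = 18 (t = 8 + 10 = 18)
R(G, a) = -6 + 2*a*(18 + G) (R(G, a) = -6 + (G + 18)*(a + a) = -6 + (18 + G)*(2*a) = -6 + 2*a*(18 + G))
-45047 - R(137, -23*(-5)) = -45047 - (-6 + 36*(-23*(-5)) + 2*137*(-23*(-5))) = -45047 - (-6 + 36*115 + 2*137*115) = -45047 - (-6 + 4140 + 31510) = -45047 - 1*35644 = -45047 - 35644 = -80691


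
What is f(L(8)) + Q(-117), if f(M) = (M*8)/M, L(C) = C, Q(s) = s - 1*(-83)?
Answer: -26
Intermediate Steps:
Q(s) = 83 + s (Q(s) = s + 83 = 83 + s)
f(M) = 8 (f(M) = (8*M)/M = 8)
f(L(8)) + Q(-117) = 8 + (83 - 117) = 8 - 34 = -26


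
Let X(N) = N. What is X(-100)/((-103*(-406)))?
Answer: -50/20909 ≈ -0.0023913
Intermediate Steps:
X(-100)/((-103*(-406))) = -100/((-103*(-406))) = -100/41818 = -100*1/41818 = -50/20909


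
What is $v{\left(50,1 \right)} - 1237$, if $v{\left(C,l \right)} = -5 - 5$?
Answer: $-1247$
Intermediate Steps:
$v{\left(C,l \right)} = -10$ ($v{\left(C,l \right)} = -5 - 5 = -10$)
$v{\left(50,1 \right)} - 1237 = -10 - 1237 = -1247$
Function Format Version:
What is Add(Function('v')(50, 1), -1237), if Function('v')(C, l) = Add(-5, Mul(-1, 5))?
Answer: -1247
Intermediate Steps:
Function('v')(C, l) = -10 (Function('v')(C, l) = Add(-5, -5) = -10)
Add(Function('v')(50, 1), -1237) = Add(-10, -1237) = -1247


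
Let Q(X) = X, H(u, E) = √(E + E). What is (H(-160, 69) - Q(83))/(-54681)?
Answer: 83/54681 - √138/54681 ≈ 0.0013031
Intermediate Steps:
H(u, E) = √2*√E (H(u, E) = √(2*E) = √2*√E)
(H(-160, 69) - Q(83))/(-54681) = (√2*√69 - 1*83)/(-54681) = (√138 - 83)*(-1/54681) = (-83 + √138)*(-1/54681) = 83/54681 - √138/54681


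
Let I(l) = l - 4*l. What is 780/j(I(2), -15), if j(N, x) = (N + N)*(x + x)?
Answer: 13/6 ≈ 2.1667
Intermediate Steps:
I(l) = -3*l
j(N, x) = 4*N*x (j(N, x) = (2*N)*(2*x) = 4*N*x)
780/j(I(2), -15) = 780/((4*(-3*2)*(-15))) = 780/((4*(-6)*(-15))) = 780/360 = 780*(1/360) = 13/6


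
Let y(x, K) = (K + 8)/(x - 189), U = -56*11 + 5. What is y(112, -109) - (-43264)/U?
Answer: -251509/3619 ≈ -69.497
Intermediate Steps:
U = -611 (U = -616 + 5 = -611)
y(x, K) = (8 + K)/(-189 + x)
y(112, -109) - (-43264)/U = (8 - 109)/(-189 + 112) - (-43264)/(-611) = -101/(-77) - (-43264)*(-1)/611 = -1/77*(-101) - 1*3328/47 = 101/77 - 3328/47 = -251509/3619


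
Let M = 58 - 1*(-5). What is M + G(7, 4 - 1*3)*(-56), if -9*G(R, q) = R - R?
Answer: 63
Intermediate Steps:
M = 63 (M = 58 + 5 = 63)
G(R, q) = 0 (G(R, q) = -(R - R)/9 = -1/9*0 = 0)
M + G(7, 4 - 1*3)*(-56) = 63 + 0*(-56) = 63 + 0 = 63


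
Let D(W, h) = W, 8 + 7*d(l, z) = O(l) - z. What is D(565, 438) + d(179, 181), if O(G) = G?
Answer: 3945/7 ≈ 563.57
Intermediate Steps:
d(l, z) = -8/7 - z/7 + l/7 (d(l, z) = -8/7 + (l - z)/7 = -8/7 + (-z/7 + l/7) = -8/7 - z/7 + l/7)
D(565, 438) + d(179, 181) = 565 + (-8/7 - 1/7*181 + (1/7)*179) = 565 + (-8/7 - 181/7 + 179/7) = 565 - 10/7 = 3945/7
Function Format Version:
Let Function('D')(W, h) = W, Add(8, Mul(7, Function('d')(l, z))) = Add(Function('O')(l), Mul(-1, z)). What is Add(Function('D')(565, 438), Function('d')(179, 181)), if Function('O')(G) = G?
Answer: Rational(3945, 7) ≈ 563.57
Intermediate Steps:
Function('d')(l, z) = Add(Rational(-8, 7), Mul(Rational(-1, 7), z), Mul(Rational(1, 7), l)) (Function('d')(l, z) = Add(Rational(-8, 7), Mul(Rational(1, 7), Add(l, Mul(-1, z)))) = Add(Rational(-8, 7), Add(Mul(Rational(-1, 7), z), Mul(Rational(1, 7), l))) = Add(Rational(-8, 7), Mul(Rational(-1, 7), z), Mul(Rational(1, 7), l)))
Add(Function('D')(565, 438), Function('d')(179, 181)) = Add(565, Add(Rational(-8, 7), Mul(Rational(-1, 7), 181), Mul(Rational(1, 7), 179))) = Add(565, Add(Rational(-8, 7), Rational(-181, 7), Rational(179, 7))) = Add(565, Rational(-10, 7)) = Rational(3945, 7)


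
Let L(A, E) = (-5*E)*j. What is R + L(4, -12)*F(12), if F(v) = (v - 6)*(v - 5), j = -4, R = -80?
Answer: -10160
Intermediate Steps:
F(v) = (-6 + v)*(-5 + v)
L(A, E) = 20*E (L(A, E) = -5*E*(-4) = 20*E)
R + L(4, -12)*F(12) = -80 + (20*(-12))*(30 + 12² - 11*12) = -80 - 240*(30 + 144 - 132) = -80 - 240*42 = -80 - 10080 = -10160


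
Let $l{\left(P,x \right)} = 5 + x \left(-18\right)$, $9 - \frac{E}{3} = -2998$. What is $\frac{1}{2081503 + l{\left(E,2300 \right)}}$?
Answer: $\frac{1}{2040108} \approx 4.9017 \cdot 10^{-7}$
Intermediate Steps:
$E = 9021$ ($E = 27 - -8994 = 27 + 8994 = 9021$)
$l{\left(P,x \right)} = 5 - 18 x$
$\frac{1}{2081503 + l{\left(E,2300 \right)}} = \frac{1}{2081503 + \left(5 - 41400\right)} = \frac{1}{2081503 - 41395} = \frac{1}{2040108}$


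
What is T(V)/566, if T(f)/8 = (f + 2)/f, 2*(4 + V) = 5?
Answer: -4/849 ≈ -0.0047114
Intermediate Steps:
V = -3/2 (V = -4 + (½)*5 = -4 + 5/2 = -3/2 ≈ -1.5000)
T(f) = 8*(2 + f)/f (T(f) = 8*((f + 2)/f) = 8*((2 + f)/f) = 8*(2 + f)/f)
T(V)/566 = (8 + 16/(-3/2))/566 = (8 + 16*(-⅔))*(1/566) = (8 - 32/3)*(1/566) = -8/3*1/566 = -4/849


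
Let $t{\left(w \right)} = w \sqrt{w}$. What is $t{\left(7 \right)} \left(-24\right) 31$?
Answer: $- 5208 \sqrt{7} \approx -13779.0$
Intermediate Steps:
$t{\left(w \right)} = w^{\frac{3}{2}}$
$t{\left(7 \right)} \left(-24\right) 31 = 7^{\frac{3}{2}} \left(-24\right) 31 = 7 \sqrt{7} \left(-24\right) 31 = - 168 \sqrt{7} \cdot 31 = - 5208 \sqrt{7}$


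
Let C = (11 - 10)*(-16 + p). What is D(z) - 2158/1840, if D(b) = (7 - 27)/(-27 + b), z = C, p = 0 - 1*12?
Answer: -8189/10120 ≈ -0.80919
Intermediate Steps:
p = -12 (p = 0 - 12 = -12)
C = -28 (C = (11 - 10)*(-16 - 12) = 1*(-28) = -28)
z = -28
D(b) = -20/(-27 + b)
D(z) - 2158/1840 = -20/(-27 - 28) - 2158/1840 = -20/(-55) - 2158/1840 = -20*(-1/55) - 1*1079/920 = 4/11 - 1079/920 = -8189/10120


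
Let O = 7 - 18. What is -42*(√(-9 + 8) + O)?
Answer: 462 - 42*I ≈ 462.0 - 42.0*I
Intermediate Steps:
O = -11
-42*(√(-9 + 8) + O) = -42*(√(-9 + 8) - 11) = -42*(√(-1) - 11) = -42*(I - 11) = -42*(-11 + I) = 462 - 42*I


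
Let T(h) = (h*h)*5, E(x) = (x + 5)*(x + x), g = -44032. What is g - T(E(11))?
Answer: -663552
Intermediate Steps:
E(x) = 2*x*(5 + x) (E(x) = (5 + x)*(2*x) = 2*x*(5 + x))
T(h) = 5*h² (T(h) = h²*5 = 5*h²)
g - T(E(11)) = -44032 - 5*(2*11*(5 + 11))² = -44032 - 5*(2*11*16)² = -44032 - 5*352² = -44032 - 5*123904 = -44032 - 1*619520 = -44032 - 619520 = -663552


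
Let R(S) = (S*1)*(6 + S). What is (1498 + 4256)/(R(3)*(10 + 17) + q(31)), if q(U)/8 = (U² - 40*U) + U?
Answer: -5754/1255 ≈ -4.5849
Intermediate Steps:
q(U) = -312*U + 8*U² (q(U) = 8*((U² - 40*U) + U) = 8*(U² - 39*U) = -312*U + 8*U²)
R(S) = S*(6 + S)
(1498 + 4256)/(R(3)*(10 + 17) + q(31)) = (1498 + 4256)/((3*(6 + 3))*(10 + 17) + 8*31*(-39 + 31)) = 5754/((3*9)*27 + 8*31*(-8)) = 5754/(27*27 - 1984) = 5754/(729 - 1984) = 5754/(-1255) = 5754*(-1/1255) = -5754/1255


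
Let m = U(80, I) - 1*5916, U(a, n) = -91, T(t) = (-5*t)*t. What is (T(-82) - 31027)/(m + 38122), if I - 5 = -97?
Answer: -21549/10705 ≈ -2.0130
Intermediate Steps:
I = -92 (I = 5 - 97 = -92)
T(t) = -5*t²
m = -6007 (m = -91 - 1*5916 = -91 - 5916 = -6007)
(T(-82) - 31027)/(m + 38122) = (-5*(-82)² - 31027)/(-6007 + 38122) = (-5*6724 - 31027)/32115 = (-33620 - 31027)*(1/32115) = -64647*1/32115 = -21549/10705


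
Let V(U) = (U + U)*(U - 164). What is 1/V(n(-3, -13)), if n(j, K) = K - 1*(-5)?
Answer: 1/2752 ≈ 0.00036337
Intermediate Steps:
n(j, K) = 5 + K (n(j, K) = K + 5 = 5 + K)
V(U) = 2*U*(-164 + U) (V(U) = (2*U)*(-164 + U) = 2*U*(-164 + U))
1/V(n(-3, -13)) = 1/(2*(5 - 13)*(-164 + (5 - 13))) = 1/(2*(-8)*(-164 - 8)) = 1/(2*(-8)*(-172)) = 1/2752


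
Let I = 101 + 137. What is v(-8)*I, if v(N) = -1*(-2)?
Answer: 476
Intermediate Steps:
v(N) = 2
I = 238
v(-8)*I = 2*238 = 476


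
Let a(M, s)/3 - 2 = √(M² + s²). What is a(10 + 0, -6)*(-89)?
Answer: -534 - 534*√34 ≈ -3647.7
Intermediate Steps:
a(M, s) = 6 + 3*√(M² + s²)
a(10 + 0, -6)*(-89) = (6 + 3*√((10 + 0)² + (-6)²))*(-89) = (6 + 3*√(10² + 36))*(-89) = (6 + 3*√(100 + 36))*(-89) = (6 + 3*√136)*(-89) = (6 + 3*(2*√34))*(-89) = (6 + 6*√34)*(-89) = -534 - 534*√34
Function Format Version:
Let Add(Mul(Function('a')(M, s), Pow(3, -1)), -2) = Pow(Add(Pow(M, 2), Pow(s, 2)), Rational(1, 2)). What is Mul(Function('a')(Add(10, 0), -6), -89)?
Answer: Add(-534, Mul(-534, Pow(34, Rational(1, 2)))) ≈ -3647.7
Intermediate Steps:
Function('a')(M, s) = Add(6, Mul(3, Pow(Add(Pow(M, 2), Pow(s, 2)), Rational(1, 2))))
Mul(Function('a')(Add(10, 0), -6), -89) = Mul(Add(6, Mul(3, Pow(Add(Pow(Add(10, 0), 2), Pow(-6, 2)), Rational(1, 2)))), -89) = Mul(Add(6, Mul(3, Pow(Add(Pow(10, 2), 36), Rational(1, 2)))), -89) = Mul(Add(6, Mul(3, Pow(Add(100, 36), Rational(1, 2)))), -89) = Mul(Add(6, Mul(3, Pow(136, Rational(1, 2)))), -89) = Mul(Add(6, Mul(3, Mul(2, Pow(34, Rational(1, 2))))), -89) = Mul(Add(6, Mul(6, Pow(34, Rational(1, 2)))), -89) = Add(-534, Mul(-534, Pow(34, Rational(1, 2))))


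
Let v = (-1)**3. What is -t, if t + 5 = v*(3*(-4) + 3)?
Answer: -4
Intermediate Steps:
v = -1
t = 4 (t = -5 - (3*(-4) + 3) = -5 - (-12 + 3) = -5 - 1*(-9) = -5 + 9 = 4)
-t = -1*4 = -4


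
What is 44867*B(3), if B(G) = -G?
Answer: -134601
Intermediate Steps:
44867*B(3) = 44867*(-1*3) = 44867*(-3) = -134601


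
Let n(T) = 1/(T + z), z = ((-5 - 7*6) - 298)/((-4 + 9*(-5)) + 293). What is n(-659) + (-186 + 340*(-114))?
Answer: -6275797630/161141 ≈ -38946.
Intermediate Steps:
z = -345/244 (z = ((-5 - 42) - 298)/((-4 - 45) + 293) = (-47 - 298)/(-49 + 293) = -345/244 ≈ -1.4139)
n(T) = 1/(-345/244 + T) (n(T) = 1/(T - 345/244) = 1/(-345/244 + T))
n(-659) + (-186 + 340*(-114)) = 244/(-345 + 244*(-659)) + (-186 + 340*(-114)) = 244/(-345 - 160796) + (-186 - 38760) = 244/(-161141) - 38946 = 244*(-1/161141) - 38946 = -244/161141 - 38946 = -6275797630/161141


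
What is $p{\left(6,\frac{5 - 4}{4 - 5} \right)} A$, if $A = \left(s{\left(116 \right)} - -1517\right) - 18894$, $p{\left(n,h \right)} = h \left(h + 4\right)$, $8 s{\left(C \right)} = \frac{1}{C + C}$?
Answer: $\frac{96755133}{1856} \approx 52131.0$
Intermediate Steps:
$s{\left(C \right)} = \frac{1}{16 C}$ ($s{\left(C \right)} = \frac{1}{8 \left(C + C\right)} = \frac{1}{8 \cdot 2 C} = \frac{\frac{1}{2} \frac{1}{C}}{8} = \frac{1}{16 C}$)
$p{\left(n,h \right)} = h \left(4 + h\right)$
$A = - \frac{32251711}{1856}$ ($A = \left(\frac{1}{16 \cdot 116} - -1517\right) - 18894 = \left(\frac{1}{16} \cdot \frac{1}{116} + 1517\right) - 18894 = \left(\frac{1}{1856} + 1517\right) - 18894 = \frac{2815553}{1856} - 18894 = - \frac{32251711}{1856} \approx -17377.0$)
$p{\left(6,\frac{5 - 4}{4 - 5} \right)} A = \frac{5 - 4}{4 - 5} \left(4 + \frac{5 - 4}{4 - 5}\right) \left(- \frac{32251711}{1856}\right) = 1 \frac{1}{-1} \left(4 + 1 \frac{1}{-1}\right) \left(- \frac{32251711}{1856}\right) = 1 \left(-1\right) \left(4 + 1 \left(-1\right)\right) \left(- \frac{32251711}{1856}\right) = - (4 - 1) \left(- \frac{32251711}{1856}\right) = \left(-1\right) 3 \left(- \frac{32251711}{1856}\right) = \left(-3\right) \left(- \frac{32251711}{1856}\right) = \frac{96755133}{1856}$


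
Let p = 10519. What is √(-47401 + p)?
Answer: 3*I*√4098 ≈ 192.05*I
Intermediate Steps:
√(-47401 + p) = √(-47401 + 10519) = √(-36882) = 3*I*√4098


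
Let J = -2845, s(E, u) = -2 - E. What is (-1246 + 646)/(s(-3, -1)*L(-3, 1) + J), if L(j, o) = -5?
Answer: 4/19 ≈ 0.21053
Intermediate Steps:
(-1246 + 646)/(s(-3, -1)*L(-3, 1) + J) = (-1246 + 646)/((-2 - 1*(-3))*(-5) - 2845) = -600/((-2 + 3)*(-5) - 2845) = -600/(1*(-5) - 2845) = -600/(-5 - 2845) = -600/(-2850) = -600*(-1/2850) = 4/19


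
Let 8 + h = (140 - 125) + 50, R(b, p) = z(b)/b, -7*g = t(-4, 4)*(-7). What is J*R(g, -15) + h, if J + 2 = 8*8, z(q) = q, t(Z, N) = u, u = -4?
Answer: 119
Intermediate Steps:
t(Z, N) = -4
g = -4 (g = -(-4)*(-7)/7 = -⅐*28 = -4)
J = 62 (J = -2 + 8*8 = -2 + 64 = 62)
R(b, p) = 1 (R(b, p) = b/b = 1)
h = 57 (h = -8 + ((140 - 125) + 50) = -8 + (15 + 50) = -8 + 65 = 57)
J*R(g, -15) + h = 62*1 + 57 = 62 + 57 = 119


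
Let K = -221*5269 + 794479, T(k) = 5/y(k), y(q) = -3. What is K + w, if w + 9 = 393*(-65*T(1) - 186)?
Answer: -400502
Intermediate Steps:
T(k) = -5/3 (T(k) = 5/(-3) = 5*(-1/3) = -5/3)
w = -30532 (w = -9 + 393*(-65*(-5/3) - 186) = -9 + 393*(325/3 - 186) = -9 + 393*(-233/3) = -9 - 30523 = -30532)
K = -369970 (K = -1164449 + 794479 = -369970)
K + w = -369970 - 30532 = -400502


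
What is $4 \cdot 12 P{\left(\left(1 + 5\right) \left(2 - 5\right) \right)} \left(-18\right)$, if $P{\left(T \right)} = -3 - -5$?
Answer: $-1728$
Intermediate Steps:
$P{\left(T \right)} = 2$ ($P{\left(T \right)} = -3 + 5 = 2$)
$4 \cdot 12 P{\left(\left(1 + 5\right) \left(2 - 5\right) \right)} \left(-18\right) = 4 \cdot 12 \cdot 2 \left(-18\right) = 48 \cdot 2 \left(-18\right) = 96 \left(-18\right) = -1728$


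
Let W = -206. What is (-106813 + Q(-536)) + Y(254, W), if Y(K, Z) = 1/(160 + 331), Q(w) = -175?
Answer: -52531107/491 ≈ -1.0699e+5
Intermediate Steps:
Y(K, Z) = 1/491
(-106813 + Q(-536)) + Y(254, W) = (-106813 - 175) + 1/491 = -106988 + 1/491 = -52531107/491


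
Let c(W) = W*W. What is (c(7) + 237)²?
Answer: 81796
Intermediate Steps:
c(W) = W²
(c(7) + 237)² = (7² + 237)² = (49 + 237)² = 286² = 81796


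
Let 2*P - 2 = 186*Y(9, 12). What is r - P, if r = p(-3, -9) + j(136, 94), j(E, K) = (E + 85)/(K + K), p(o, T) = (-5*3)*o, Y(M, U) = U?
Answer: -201315/188 ≈ -1070.8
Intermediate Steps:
p(o, T) = -15*o
j(E, K) = (85 + E)/(2*K) (j(E, K) = (85 + E)/((2*K)) = (85 + E)*(1/(2*K)) = (85 + E)/(2*K))
P = 1117 (P = 1 + (186*12)/2 = 1 + (½)*2232 = 1 + 1116 = 1117)
r = 8681/188 (r = -15*(-3) + (½)*(85 + 136)/94 = 45 + (½)*(1/94)*221 = 45 + 221/188 = 8681/188 ≈ 46.176)
r - P = 8681/188 - 1*1117 = 8681/188 - 1117 = -201315/188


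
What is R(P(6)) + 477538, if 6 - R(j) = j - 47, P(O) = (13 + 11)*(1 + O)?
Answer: 477423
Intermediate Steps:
P(O) = 24 + 24*O (P(O) = 24*(1 + O) = 24 + 24*O)
R(j) = 53 - j (R(j) = 6 - (j - 47) = 6 - (-47 + j) = 6 + (47 - j) = 53 - j)
R(P(6)) + 477538 = (53 - (24 + 24*6)) + 477538 = (53 - (24 + 144)) + 477538 = (53 - 1*168) + 477538 = (53 - 168) + 477538 = -115 + 477538 = 477423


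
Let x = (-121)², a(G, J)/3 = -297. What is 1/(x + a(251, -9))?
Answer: 1/13750 ≈ 7.2727e-5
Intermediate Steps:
a(G, J) = -891 (a(G, J) = 3*(-297) = -891)
x = 14641
1/(x + a(251, -9)) = 1/(14641 - 891) = 1/13750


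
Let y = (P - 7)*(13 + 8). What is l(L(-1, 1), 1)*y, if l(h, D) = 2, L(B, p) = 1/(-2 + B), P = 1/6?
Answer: -287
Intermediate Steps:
P = ⅙ ≈ 0.16667
y = -287/2 (y = (⅙ - 7)*(13 + 8) = -41/6*21 = -287/2 ≈ -143.50)
l(L(-1, 1), 1)*y = 2*(-287/2) = -287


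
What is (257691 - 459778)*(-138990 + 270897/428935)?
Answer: 12047902474319511/428935 ≈ 2.8088e+10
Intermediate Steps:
(257691 - 459778)*(-138990 + 270897/428935) = -202087*(-138990 + 270897*(1/428935)) = -202087*(-138990 + 270897/428935) = -202087*(-59617404753/428935) = 12047902474319511/428935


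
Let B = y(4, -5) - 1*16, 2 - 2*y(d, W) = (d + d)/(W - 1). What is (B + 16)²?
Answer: 25/9 ≈ 2.7778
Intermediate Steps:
y(d, W) = 1 - d/(-1 + W) (y(d, W) = 1 - (d + d)/(2*(W - 1)) = 1 - 2*d/(2*(-1 + W)) = 1 - d/(-1 + W))
B = -43/3 (B = (-1 - 5 - 1*4)/(-1 - 5) - 1*16 = (-1 - 5 - 4)/(-6) - 16 = -⅙*(-10) - 16 = 5/3 - 16 = -43/3 ≈ -14.333)
(B + 16)² = (-43/3 + 16)² = (5/3)² = 25/9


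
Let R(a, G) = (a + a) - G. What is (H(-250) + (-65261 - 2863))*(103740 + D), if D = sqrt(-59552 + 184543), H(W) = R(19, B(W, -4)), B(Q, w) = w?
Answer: -7062826680 - 68082*sqrt(124991) ≈ -7.0869e+9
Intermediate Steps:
R(a, G) = -G + 2*a (R(a, G) = 2*a - G = -G + 2*a)
H(W) = 42 (H(W) = -1*(-4) + 2*19 = 4 + 38 = 42)
D = sqrt(124991) ≈ 353.54
(H(-250) + (-65261 - 2863))*(103740 + D) = (42 + (-65261 - 2863))*(103740 + sqrt(124991)) = (42 - 68124)*(103740 + sqrt(124991)) = -68082*(103740 + sqrt(124991)) = -7062826680 - 68082*sqrt(124991)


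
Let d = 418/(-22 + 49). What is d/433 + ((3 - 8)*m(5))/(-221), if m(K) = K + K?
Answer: 676928/2583711 ≈ 0.26200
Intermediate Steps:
m(K) = 2*K
d = 418/27 ≈ 15.481
d/433 + ((3 - 8)*m(5))/(-221) = (418/27)/433 + ((3 - 8)*(2*5))/(-221) = (418/27)*(1/433) - 5*10*(-1/221) = 418/11691 - 50*(-1/221) = 418/11691 + 50/221 = 676928/2583711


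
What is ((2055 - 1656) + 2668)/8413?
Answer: 3067/8413 ≈ 0.36455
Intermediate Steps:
((2055 - 1656) + 2668)/8413 = (399 + 2668)*(1/8413) = 3067*(1/8413) = 3067/8413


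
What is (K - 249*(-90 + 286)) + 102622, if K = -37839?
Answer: 15979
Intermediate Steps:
(K - 249*(-90 + 286)) + 102622 = (-37839 - 249*(-90 + 286)) + 102622 = (-37839 - 249*196) + 102622 = (-37839 - 48804) + 102622 = -86643 + 102622 = 15979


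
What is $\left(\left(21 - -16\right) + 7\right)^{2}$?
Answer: $1936$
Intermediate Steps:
$\left(\left(21 - -16\right) + 7\right)^{2} = \left(\left(21 + 16\right) + 7\right)^{2} = \left(37 + 7\right)^{2} = 44^{2} = 1936$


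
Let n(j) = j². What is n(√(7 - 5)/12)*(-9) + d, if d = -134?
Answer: -1073/8 ≈ -134.13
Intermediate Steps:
n(√(7 - 5)/12)*(-9) + d = (√(7 - 5)/12)²*(-9) - 134 = (√2*(1/12))²*(-9) - 134 = (√2/12)²*(-9) - 134 = (1/72)*(-9) - 134 = -⅛ - 134 = -1073/8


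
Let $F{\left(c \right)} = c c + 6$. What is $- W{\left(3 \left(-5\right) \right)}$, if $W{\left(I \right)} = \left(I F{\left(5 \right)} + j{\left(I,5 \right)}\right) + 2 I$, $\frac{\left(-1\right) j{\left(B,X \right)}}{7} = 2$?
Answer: $509$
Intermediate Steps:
$j{\left(B,X \right)} = -14$ ($j{\left(B,X \right)} = \left(-7\right) 2 = -14$)
$F{\left(c \right)} = 6 + c^{2}$ ($F{\left(c \right)} = c^{2} + 6 = 6 + c^{2}$)
$W{\left(I \right)} = -14 + 33 I$ ($W{\left(I \right)} = \left(I \left(6 + 5^{2}\right) - 14\right) + 2 I = \left(I \left(6 + 25\right) - 14\right) + 2 I = \left(I 31 - 14\right) + 2 I = \left(31 I - 14\right) + 2 I = \left(-14 + 31 I\right) + 2 I = -14 + 33 I$)
$- W{\left(3 \left(-5\right) \right)} = - (-14 + 33 \cdot 3 \left(-5\right)) = - (-14 + 33 \left(-15\right)) = - (-14 - 495) = \left(-1\right) \left(-509\right) = 509$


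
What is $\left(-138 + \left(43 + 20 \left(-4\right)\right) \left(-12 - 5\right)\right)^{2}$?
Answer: $241081$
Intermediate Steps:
$\left(-138 + \left(43 + 20 \left(-4\right)\right) \left(-12 - 5\right)\right)^{2} = \left(-138 + \left(43 - 80\right) \left(-17\right)\right)^{2} = \left(-138 - -629\right)^{2} = \left(-138 + 629\right)^{2} = 491^{2} = 241081$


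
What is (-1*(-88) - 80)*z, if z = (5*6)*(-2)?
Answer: -480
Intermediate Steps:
z = -60 (z = 30*(-2) = -60)
(-1*(-88) - 80)*z = (-1*(-88) - 80)*(-60) = (88 - 80)*(-60) = 8*(-60) = -480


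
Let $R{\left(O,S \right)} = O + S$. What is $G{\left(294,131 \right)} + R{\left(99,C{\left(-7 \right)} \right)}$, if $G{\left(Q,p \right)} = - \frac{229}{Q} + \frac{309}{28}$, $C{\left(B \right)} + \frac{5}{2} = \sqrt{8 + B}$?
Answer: $\frac{63361}{588} \approx 107.76$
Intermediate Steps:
$C{\left(B \right)} = - \frac{5}{2} + \sqrt{8 + B}$
$G{\left(Q,p \right)} = \frac{309}{28} - \frac{229}{Q}$ ($G{\left(Q,p \right)} = - \frac{229}{Q} + 309 \cdot \frac{1}{28} = - \frac{229}{Q} + \frac{309}{28} = \frac{309}{28} - \frac{229}{Q}$)
$G{\left(294,131 \right)} + R{\left(99,C{\left(-7 \right)} \right)} = \left(\frac{309}{28} - \frac{229}{294}\right) + \left(99 - \left(\frac{5}{2} - \sqrt{8 - 7}\right)\right) = \left(\frac{309}{28} - \frac{229}{294}\right) + \left(99 - \left(\frac{5}{2} - \sqrt{1}\right)\right) = \left(\frac{309}{28} - \frac{229}{294}\right) + \left(99 + \left(- \frac{5}{2} + 1\right)\right) = \frac{6031}{588} + \left(99 - \frac{3}{2}\right) = \frac{6031}{588} + \frac{195}{2} = \frac{63361}{588}$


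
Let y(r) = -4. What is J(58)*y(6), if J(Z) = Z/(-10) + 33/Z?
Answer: 3034/145 ≈ 20.924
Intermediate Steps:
J(Z) = 33/Z - Z/10 (J(Z) = Z*(-⅒) + 33/Z = -Z/10 + 33/Z = 33/Z - Z/10)
J(58)*y(6) = (33/58 - ⅒*58)*(-4) = (33*(1/58) - 29/5)*(-4) = (33/58 - 29/5)*(-4) = -1517/290*(-4) = 3034/145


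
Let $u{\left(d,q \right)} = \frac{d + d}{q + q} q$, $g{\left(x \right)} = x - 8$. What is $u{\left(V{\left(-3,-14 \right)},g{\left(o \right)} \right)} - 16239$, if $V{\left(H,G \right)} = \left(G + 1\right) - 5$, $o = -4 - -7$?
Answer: $-16257$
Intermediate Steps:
$o = 3$ ($o = -4 + 7 = 3$)
$V{\left(H,G \right)} = -4 + G$ ($V{\left(H,G \right)} = \left(1 + G\right) - 5 = -4 + G$)
$g{\left(x \right)} = -8 + x$
$u{\left(d,q \right)} = d$ ($u{\left(d,q \right)} = \frac{2 d}{2 q} q = 2 d \frac{1}{2 q} q = \frac{d}{q} q = d$)
$u{\left(V{\left(-3,-14 \right)},g{\left(o \right)} \right)} - 16239 = \left(-4 - 14\right) - 16239 = -18 - 16239 = -16257$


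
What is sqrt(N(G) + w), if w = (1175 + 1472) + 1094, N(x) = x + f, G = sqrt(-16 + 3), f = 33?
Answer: sqrt(3774 + I*sqrt(13)) ≈ 61.433 + 0.0293*I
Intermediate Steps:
G = I*sqrt(13) (G = sqrt(-13) = I*sqrt(13) ≈ 3.6056*I)
N(x) = 33 + x (N(x) = x + 33 = 33 + x)
w = 3741 (w = 2647 + 1094 = 3741)
sqrt(N(G) + w) = sqrt((33 + I*sqrt(13)) + 3741) = sqrt(3774 + I*sqrt(13))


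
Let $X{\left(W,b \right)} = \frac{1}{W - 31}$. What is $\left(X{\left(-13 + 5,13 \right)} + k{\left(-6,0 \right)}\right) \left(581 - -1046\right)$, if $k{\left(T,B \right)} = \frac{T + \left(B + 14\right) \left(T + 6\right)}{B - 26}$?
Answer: $\frac{13016}{39} \approx 333.74$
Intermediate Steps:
$k{\left(T,B \right)} = \frac{T + \left(6 + T\right) \left(14 + B\right)}{-26 + B}$ ($k{\left(T,B \right)} = \frac{T + \left(14 + B\right) \left(6 + T\right)}{-26 + B} = \frac{T + \left(6 + T\right) \left(14 + B\right)}{-26 + B}$)
$X{\left(W,b \right)} = \frac{1}{-31 + W}$
$\left(X{\left(-13 + 5,13 \right)} + k{\left(-6,0 \right)}\right) \left(581 - -1046\right) = \left(\frac{1}{-31 + \left(-13 + 5\right)} + \frac{84 + 6 \cdot 0 + 15 \left(-6\right) + 0 \left(-6\right)}{-26 + 0}\right) \left(581 - -1046\right) = \left(\frac{1}{-31 - 8} + \frac{84 + 0 - 90 + 0}{-26}\right) \left(581 + 1046\right) = \left(\frac{1}{-39} - - \frac{3}{13}\right) 1627 = \left(- \frac{1}{39} + \frac{3}{13}\right) 1627 = \frac{8}{39} \cdot 1627 = \frac{13016}{39}$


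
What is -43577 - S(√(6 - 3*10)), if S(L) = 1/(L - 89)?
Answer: -346219176/7945 + 2*I*√6/7945 ≈ -43577.0 + 0.00061661*I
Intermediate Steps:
S(L) = 1/(-89 + L)
-43577 - S(√(6 - 3*10)) = -43577 - 1/(-89 + √(6 - 3*10)) = -43577 - 1/(-89 + √(6 - 30)) = -43577 - 1/(-89 + √(-24)) = -43577 - 1/(-89 + 2*I*√6)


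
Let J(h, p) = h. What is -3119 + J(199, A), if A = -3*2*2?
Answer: -2920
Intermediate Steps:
A = -12 (A = -6*2 = -12)
-3119 + J(199, A) = -3119 + 199 = -2920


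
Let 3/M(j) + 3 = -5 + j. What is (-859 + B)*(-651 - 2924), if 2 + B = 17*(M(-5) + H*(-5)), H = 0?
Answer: 3092100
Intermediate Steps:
M(j) = 3/(-8 + j) (M(j) = 3/(-3 + (-5 + j)) = 3/(-8 + j))
B = -77/13 (B = -2 + 17*(3/(-8 - 5) + 0*(-5)) = -2 + 17*(3/(-13) + 0) = -2 + 17*(3*(-1/13) + 0) = -2 + 17*(-3/13 + 0) = -2 + 17*(-3/13) = -2 - 51/13 = -77/13 ≈ -5.9231)
(-859 + B)*(-651 - 2924) = (-859 - 77/13)*(-651 - 2924) = -11244/13*(-3575) = 3092100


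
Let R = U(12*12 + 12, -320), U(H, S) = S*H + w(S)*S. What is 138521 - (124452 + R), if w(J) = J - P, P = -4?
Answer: -37131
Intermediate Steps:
w(J) = 4 + J (w(J) = J - 1*(-4) = J + 4 = 4 + J)
U(H, S) = H*S + S*(4 + S) (U(H, S) = S*H + (4 + S)*S = H*S + S*(4 + S))
R = 51200 (R = -320*(4 + (12*12 + 12) - 320) = -320*(4 + (144 + 12) - 320) = -320*(4 + 156 - 320) = -320*(-160) = 51200)
138521 - (124452 + R) = 138521 - (124452 + 51200) = 138521 - 1*175652 = 138521 - 175652 = -37131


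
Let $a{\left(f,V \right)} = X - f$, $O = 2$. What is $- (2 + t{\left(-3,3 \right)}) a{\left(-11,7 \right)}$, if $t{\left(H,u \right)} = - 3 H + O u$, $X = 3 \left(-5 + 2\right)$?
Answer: $-34$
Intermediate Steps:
$X = -9$ ($X = 3 \left(-3\right) = -9$)
$t{\left(H,u \right)} = - 3 H + 2 u$
$a{\left(f,V \right)} = -9 - f$
$- (2 + t{\left(-3,3 \right)}) a{\left(-11,7 \right)} = - (2 + \left(\left(-3\right) \left(-3\right) + 2 \cdot 3\right)) \left(-9 - -11\right) = - (2 + \left(9 + 6\right)) \left(-9 + 11\right) = - (2 + 15) 2 = \left(-1\right) 17 \cdot 2 = \left(-17\right) 2 = -34$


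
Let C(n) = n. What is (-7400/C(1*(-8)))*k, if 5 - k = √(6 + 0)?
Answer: 4625 - 925*√6 ≈ 2359.2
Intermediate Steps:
k = 5 - √6 (k = 5 - √(6 + 0) = 5 - √6 ≈ 2.5505)
(-7400/C(1*(-8)))*k = (-7400/(1*(-8)))*(5 - √6) = (-7400/(-8))*(5 - √6) = (-7400*(-⅛))*(5 - √6) = 925*(5 - √6) = 4625 - 925*√6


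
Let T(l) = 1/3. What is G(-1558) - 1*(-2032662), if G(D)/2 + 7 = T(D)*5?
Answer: 6097954/3 ≈ 2.0327e+6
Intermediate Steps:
T(l) = 1/3
G(D) = -32/3 (G(D) = -14 + 2*((1/3)*5) = -14 + 2*(5/3) = -14 + 10/3 = -32/3)
G(-1558) - 1*(-2032662) = -32/3 - 1*(-2032662) = -32/3 + 2032662 = 6097954/3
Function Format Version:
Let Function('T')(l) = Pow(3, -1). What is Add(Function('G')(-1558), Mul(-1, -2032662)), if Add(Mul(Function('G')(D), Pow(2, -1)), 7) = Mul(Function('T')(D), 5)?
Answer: Rational(6097954, 3) ≈ 2.0327e+6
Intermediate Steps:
Function('T')(l) = Rational(1, 3)
Function('G')(D) = Rational(-32, 3) (Function('G')(D) = Add(-14, Mul(2, Mul(Rational(1, 3), 5))) = Add(-14, Mul(2, Rational(5, 3))) = Add(-14, Rational(10, 3)) = Rational(-32, 3))
Add(Function('G')(-1558), Mul(-1, -2032662)) = Add(Rational(-32, 3), Mul(-1, -2032662)) = Add(Rational(-32, 3), 2032662) = Rational(6097954, 3)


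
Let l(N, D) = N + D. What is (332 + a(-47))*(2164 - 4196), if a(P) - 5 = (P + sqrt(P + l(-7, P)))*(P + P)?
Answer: -9662160 + 191008*I*sqrt(101) ≈ -9.6622e+6 + 1.9196e+6*I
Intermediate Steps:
l(N, D) = D + N
a(P) = 5 + 2*P*(P + sqrt(-7 + 2*P)) (a(P) = 5 + (P + sqrt(P + (P - 7)))*(P + P) = 5 + (P + sqrt(P + (-7 + P)))*(2*P) = 5 + (P + sqrt(-7 + 2*P))*(2*P) = 5 + 2*P*(P + sqrt(-7 + 2*P)))
(332 + a(-47))*(2164 - 4196) = (332 + (5 + 2*(-47)**2 + 2*(-47)*sqrt(-7 + 2*(-47))))*(2164 - 4196) = (332 + (5 + 2*2209 + 2*(-47)*sqrt(-7 - 94)))*(-2032) = (332 + (5 + 4418 + 2*(-47)*sqrt(-101)))*(-2032) = (332 + (5 + 4418 + 2*(-47)*(I*sqrt(101))))*(-2032) = (332 + (5 + 4418 - 94*I*sqrt(101)))*(-2032) = (332 + (4423 - 94*I*sqrt(101)))*(-2032) = (4755 - 94*I*sqrt(101))*(-2032) = -9662160 + 191008*I*sqrt(101)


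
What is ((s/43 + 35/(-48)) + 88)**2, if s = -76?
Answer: 31144837441/4260096 ≈ 7310.8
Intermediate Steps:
((s/43 + 35/(-48)) + 88)**2 = ((-76/43 + 35/(-48)) + 88)**2 = ((-76*1/43 + 35*(-1/48)) + 88)**2 = ((-76/43 - 35/48) + 88)**2 = (-5153/2064 + 88)**2 = (176479/2064)**2 = 31144837441/4260096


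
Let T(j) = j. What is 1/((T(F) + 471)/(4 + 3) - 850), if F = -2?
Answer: -1/783 ≈ -0.0012771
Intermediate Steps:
1/((T(F) + 471)/(4 + 3) - 850) = 1/((-2 + 471)/(4 + 3) - 850) = 1/(469/7 - 850) = 1/(469*(⅐) - 850) = 1/(67 - 850) = 1/(-783) = -1/783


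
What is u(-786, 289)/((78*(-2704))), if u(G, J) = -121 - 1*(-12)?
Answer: 109/210912 ≈ 0.00051680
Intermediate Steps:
u(G, J) = -109 (u(G, J) = -121 + 12 = -109)
u(-786, 289)/((78*(-2704))) = -109/(78*(-2704)) = -109/(-210912) = -109*(-1/210912) = 109/210912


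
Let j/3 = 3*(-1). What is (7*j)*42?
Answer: -2646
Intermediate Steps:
j = -9 (j = 3*(3*(-1)) = 3*(-3) = -9)
(7*j)*42 = (7*(-9))*42 = -63*42 = -2646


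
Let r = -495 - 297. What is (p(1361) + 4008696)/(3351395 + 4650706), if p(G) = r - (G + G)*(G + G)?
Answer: -3401380/8002101 ≈ -0.42506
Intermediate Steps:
r = -792
p(G) = -792 - 4*G**2 (p(G) = -792 - (G + G)*(G + G) = -792 - 2*G*2*G = -792 - 4*G**2)
(p(1361) + 4008696)/(3351395 + 4650706) = ((-792 - 4*1361**2) + 4008696)/(3351395 + 4650706) = ((-792 - 4*1852321) + 4008696)/8002101 = ((-792 - 7409284) + 4008696)*(1/8002101) = (-7410076 + 4008696)*(1/8002101) = -3401380*1/8002101 = -3401380/8002101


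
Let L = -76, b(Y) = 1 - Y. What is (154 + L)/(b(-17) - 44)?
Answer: -3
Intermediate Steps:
(154 + L)/(b(-17) - 44) = (154 - 76)/((1 - 1*(-17)) - 44) = 78/((1 + 17) - 44) = 78/(18 - 44) = 78/(-26) = 78*(-1/26) = -3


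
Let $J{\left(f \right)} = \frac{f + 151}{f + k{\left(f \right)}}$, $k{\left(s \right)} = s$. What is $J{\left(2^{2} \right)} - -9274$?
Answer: $\frac{74347}{8} \approx 9293.4$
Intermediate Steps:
$J{\left(f \right)} = \frac{151 + f}{2 f}$ ($J{\left(f \right)} = \frac{f + 151}{f + f} = \frac{151 + f}{2 f}$)
$J{\left(2^{2} \right)} - -9274 = \frac{151 + 2^{2}}{2 \cdot 2^{2}} - -9274 = \frac{151 + 4}{2 \cdot 4} + 9274 = \frac{1}{2} \cdot \frac{1}{4} \cdot 155 + 9274 = \frac{155}{8} + 9274 = \frac{74347}{8}$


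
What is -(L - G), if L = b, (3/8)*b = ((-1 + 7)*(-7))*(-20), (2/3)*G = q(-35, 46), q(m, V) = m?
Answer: -4585/2 ≈ -2292.5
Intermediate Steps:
G = -105/2 (G = (3/2)*(-35) = -105/2 ≈ -52.500)
b = 2240 (b = 8*(((-1 + 7)*(-7))*(-20))/3 = 8*((6*(-7))*(-20))/3 = 8*(-42*(-20))/3 = (8/3)*840 = 2240)
L = 2240
-(L - G) = -(2240 - 1*(-105/2)) = -(2240 + 105/2) = -1*4585/2 = -4585/2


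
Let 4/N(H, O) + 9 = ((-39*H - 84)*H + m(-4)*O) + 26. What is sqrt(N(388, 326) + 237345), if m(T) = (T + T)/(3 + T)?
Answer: sqrt(918365886214567997)/1967061 ≈ 487.18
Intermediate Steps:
m(T) = 2*T/(3 + T) (m(T) = (2*T)/(3 + T) = 2*T/(3 + T))
N(H, O) = 4/(17 + 8*O + H*(-84 - 39*H)) (N(H, O) = 4/(-9 + (((-39*H - 84)*H + (2*(-4)/(3 - 4))*O) + 26)) = 4/(-9 + (((-84 - 39*H)*H + (2*(-4)/(-1))*O) + 26)) = 4/(-9 + ((H*(-84 - 39*H) + (2*(-4)*(-1))*O) + 26)) = 4/(-9 + ((H*(-84 - 39*H) + 8*O) + 26)) = 4/(-9 + ((8*O + H*(-84 - 39*H)) + 26)) = 4/(-9 + (26 + 8*O + H*(-84 - 39*H))) = 4/(17 + 8*O + H*(-84 - 39*H)))
sqrt(N(388, 326) + 237345) = sqrt(-4/(-17 - 8*326 + 39*388**2 + 84*388) + 237345) = sqrt(-4/(-17 - 2608 + 39*150544 + 32592) + 237345) = sqrt(-4/(-17 - 2608 + 5871216 + 32592) + 237345) = sqrt(-4/5901183 + 237345) = sqrt(1400616279131/5901183) = sqrt(918365886214567997)/1967061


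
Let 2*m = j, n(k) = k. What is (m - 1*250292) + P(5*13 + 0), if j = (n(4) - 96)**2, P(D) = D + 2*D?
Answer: -245865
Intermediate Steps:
P(D) = 3*D
j = 8464 (j = (4 - 96)**2 = (-92)**2 = 8464)
m = 4232 (m = (1/2)*8464 = 4232)
(m - 1*250292) + P(5*13 + 0) = (4232 - 1*250292) + 3*(5*13 + 0) = (4232 - 250292) + 3*(65 + 0) = -246060 + 3*65 = -246060 + 195 = -245865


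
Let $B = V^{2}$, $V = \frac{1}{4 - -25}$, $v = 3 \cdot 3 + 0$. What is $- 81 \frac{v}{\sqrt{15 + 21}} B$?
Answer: $- \frac{243}{1682} \approx -0.14447$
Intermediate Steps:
$v = 9$ ($v = 9 + 0 = 9$)
$V = \frac{1}{29}$ ($V = \frac{1}{4 + 25} = \frac{1}{29} \approx 0.034483$)
$B = \frac{1}{841}$ ($B = \left(\frac{1}{29}\right)^{2} = \frac{1}{841} \approx 0.0011891$)
$- 81 \frac{v}{\sqrt{15 + 21}} B = - 81 \frac{9}{\sqrt{15 + 21}} \cdot \frac{1}{841} = - 81 \frac{9}{\sqrt{36}} \cdot \frac{1}{841} = - 81 \cdot \frac{9}{6} \cdot \frac{1}{841} = - 81 \cdot 9 \cdot \frac{1}{6} \cdot \frac{1}{841} = \left(-81\right) \frac{3}{2} \cdot \frac{1}{841} = \left(- \frac{243}{2}\right) \frac{1}{841} = - \frac{243}{1682}$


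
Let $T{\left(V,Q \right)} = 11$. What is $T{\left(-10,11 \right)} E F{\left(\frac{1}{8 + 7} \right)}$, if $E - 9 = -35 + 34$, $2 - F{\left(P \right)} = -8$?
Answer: $880$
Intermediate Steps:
$F{\left(P \right)} = 10$ ($F{\left(P \right)} = 2 - -8 = 2 + 8 = 10$)
$E = 8$ ($E = 9 + \left(-35 + 34\right) = 9 - 1 = 8$)
$T{\left(-10,11 \right)} E F{\left(\frac{1}{8 + 7} \right)} = 11 \cdot 8 \cdot 10 = 88 \cdot 10 = 880$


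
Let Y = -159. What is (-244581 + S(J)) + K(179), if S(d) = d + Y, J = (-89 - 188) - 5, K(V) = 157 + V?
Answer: -244686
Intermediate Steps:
J = -282 (J = -277 - 5 = -282)
S(d) = -159 + d (S(d) = d - 159 = -159 + d)
(-244581 + S(J)) + K(179) = (-244581 + (-159 - 282)) + (157 + 179) = (-244581 - 441) + 336 = -245022 + 336 = -244686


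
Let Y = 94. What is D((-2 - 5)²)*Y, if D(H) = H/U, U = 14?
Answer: 329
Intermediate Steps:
D(H) = H/14
D((-2 - 5)²)*Y = ((-2 - 5)²/14)*94 = ((1/14)*(-7)²)*94 = ((1/14)*49)*94 = (7/2)*94 = 329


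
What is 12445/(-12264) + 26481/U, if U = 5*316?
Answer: 76274971/4844280 ≈ 15.745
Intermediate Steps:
U = 1580
12445/(-12264) + 26481/U = 12445/(-12264) + 26481/1580 = 12445*(-1/12264) + 26481*(1/1580) = -12445/12264 + 26481/1580 = 76274971/4844280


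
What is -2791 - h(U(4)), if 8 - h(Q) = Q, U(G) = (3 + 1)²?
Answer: -2783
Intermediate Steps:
U(G) = 16 (U(G) = 4² = 16)
h(Q) = 8 - Q
-2791 - h(U(4)) = -2791 - (8 - 1*16) = -2791 - (8 - 16) = -2791 - 1*(-8) = -2791 + 8 = -2783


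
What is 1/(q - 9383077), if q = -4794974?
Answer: -1/14178051 ≈ -7.0532e-8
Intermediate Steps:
1/(q - 9383077) = 1/(-4794974 - 9383077) = 1/(-14178051) = -1/14178051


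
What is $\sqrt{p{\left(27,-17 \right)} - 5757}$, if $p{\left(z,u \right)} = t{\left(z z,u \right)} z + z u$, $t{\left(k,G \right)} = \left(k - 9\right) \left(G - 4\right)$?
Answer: $2 i \sqrt{103614} \approx 643.78 i$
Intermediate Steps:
$t{\left(k,G \right)} = \left(-9 + k\right) \left(-4 + G\right)$
$p{\left(z,u \right)} = u z + z \left(36 - 9 u - 4 z^{2} + u z^{2}\right)$ ($p{\left(z,u \right)} = \left(36 - 9 u - 4 z z + u z z\right) z + z u = \left(36 - 9 u - 4 z^{2} + u z^{2}\right) z + u z = z \left(36 - 9 u - 4 z^{2} + u z^{2}\right) + u z = u z + z \left(36 - 9 u - 4 z^{2} + u z^{2}\right)$)
$\sqrt{p{\left(27,-17 \right)} - 5757} = \sqrt{27 \left(36 - -136 - 4 \cdot 27^{2} - 17 \cdot 27^{2}\right) - 5757} = \sqrt{27 \left(36 + 136 - 2916 - 12393\right) - 5757} = \sqrt{27 \left(-15137\right) - 5757} = \sqrt{-408699 - 5757} = \sqrt{-414456} = 2 i \sqrt{103614}$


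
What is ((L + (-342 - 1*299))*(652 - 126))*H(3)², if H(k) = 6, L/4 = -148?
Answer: -23348088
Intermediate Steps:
L = -592 (L = 4*(-148) = -592)
((L + (-342 - 1*299))*(652 - 126))*H(3)² = ((-592 + (-342 - 1*299))*(652 - 126))*6² = ((-592 + (-342 - 299))*526)*36 = ((-592 - 641)*526)*36 = -1233*526*36 = -648558*36 = -23348088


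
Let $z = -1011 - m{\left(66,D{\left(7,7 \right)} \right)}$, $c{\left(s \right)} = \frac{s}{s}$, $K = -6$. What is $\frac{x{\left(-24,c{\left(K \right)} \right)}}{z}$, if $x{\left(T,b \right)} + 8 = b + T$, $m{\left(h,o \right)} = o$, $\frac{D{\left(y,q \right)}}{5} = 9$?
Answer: $\frac{31}{1056} \approx 0.029356$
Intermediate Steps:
$D{\left(y,q \right)} = 45$ ($D{\left(y,q \right)} = 5 \cdot 9 = 45$)
$c{\left(s \right)} = 1$
$x{\left(T,b \right)} = -8 + T + b$ ($x{\left(T,b \right)} = -8 + \left(b + T\right) = -8 + \left(T + b\right) = -8 + T + b$)
$z = -1056$ ($z = -1011 - 45 = -1056$)
$\frac{x{\left(-24,c{\left(K \right)} \right)}}{z} = \frac{-8 - 24 + 1}{-1056} = \left(-31\right) \left(- \frac{1}{1056}\right) = \frac{31}{1056}$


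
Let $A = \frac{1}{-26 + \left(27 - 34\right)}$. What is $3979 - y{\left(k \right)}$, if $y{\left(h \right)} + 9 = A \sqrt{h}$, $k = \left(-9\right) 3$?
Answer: $3988 + \frac{i \sqrt{3}}{11} \approx 3988.0 + 0.15746 i$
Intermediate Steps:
$k = -27$
$A = - \frac{1}{33}$ ($A = \frac{1}{-26 - 7} = \frac{1}{-33} = - \frac{1}{33} \approx -0.030303$)
$y{\left(h \right)} = -9 - \frac{\sqrt{h}}{33}$
$3979 - y{\left(k \right)} = 3979 - \left(-9 - \frac{\sqrt{-27}}{33}\right) = 3979 - \left(-9 - \frac{3 i \sqrt{3}}{33}\right) = 3979 - \left(-9 - \frac{i \sqrt{3}}{11}\right) = 3979 + \left(9 + \frac{i \sqrt{3}}{11}\right) = 3988 + \frac{i \sqrt{3}}{11}$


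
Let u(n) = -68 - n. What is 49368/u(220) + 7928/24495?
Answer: -16763693/97980 ≈ -171.09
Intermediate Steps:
49368/u(220) + 7928/24495 = 49368/(-68 - 1*220) + 7928/24495 = 49368/(-68 - 220) + 7928*(1/24495) = 49368/(-288) + 7928/24495 = 49368*(-1/288) + 7928/24495 = -2057/12 + 7928/24495 = -16763693/97980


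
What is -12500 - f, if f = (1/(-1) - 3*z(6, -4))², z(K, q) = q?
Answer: -12621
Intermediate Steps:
f = 121 (f = (1/(-1) - 3*(-4))² = (-1 + 12)² = 11² = 121)
-12500 - f = -12500 - 1*121 = -12500 - 121 = -12621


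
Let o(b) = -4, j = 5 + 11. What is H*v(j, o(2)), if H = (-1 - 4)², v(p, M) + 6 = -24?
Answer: -750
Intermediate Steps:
j = 16
v(p, M) = -30 (v(p, M) = -6 - 24 = -30)
H = 25 (H = (-5)² = 25)
H*v(j, o(2)) = 25*(-30) = -750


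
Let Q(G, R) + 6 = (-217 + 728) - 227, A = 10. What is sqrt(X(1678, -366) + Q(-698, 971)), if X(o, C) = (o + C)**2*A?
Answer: sqrt(17213718) ≈ 4148.9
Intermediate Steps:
X(o, C) = 10*(C + o)**2 (X(o, C) = (o + C)**2*10 = (C + o)**2*10 = 10*(C + o)**2)
Q(G, R) = 278 (Q(G, R) = -6 + ((-217 + 728) - 227) = -6 + (511 - 227) = -6 + 284 = 278)
sqrt(X(1678, -366) + Q(-698, 971)) = sqrt(10*(-366 + 1678)**2 + 278) = sqrt(10*1312**2 + 278) = sqrt(10*1721344 + 278) = sqrt(17213440 + 278) = sqrt(17213718)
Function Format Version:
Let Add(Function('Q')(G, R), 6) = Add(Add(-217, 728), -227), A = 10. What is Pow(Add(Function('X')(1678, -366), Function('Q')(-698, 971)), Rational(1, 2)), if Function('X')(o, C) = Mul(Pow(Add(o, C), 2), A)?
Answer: Pow(17213718, Rational(1, 2)) ≈ 4148.9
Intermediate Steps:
Function('X')(o, C) = Mul(10, Pow(Add(C, o), 2)) (Function('X')(o, C) = Mul(Pow(Add(o, C), 2), 10) = Mul(Pow(Add(C, o), 2), 10) = Mul(10, Pow(Add(C, o), 2)))
Function('Q')(G, R) = 278 (Function('Q')(G, R) = Add(-6, Add(Add(-217, 728), -227)) = Add(-6, Add(511, -227)) = Add(-6, 284) = 278)
Pow(Add(Function('X')(1678, -366), Function('Q')(-698, 971)), Rational(1, 2)) = Pow(Add(Mul(10, Pow(Add(-366, 1678), 2)), 278), Rational(1, 2)) = Pow(Add(Mul(10, Pow(1312, 2)), 278), Rational(1, 2)) = Pow(Add(Mul(10, 1721344), 278), Rational(1, 2)) = Pow(Add(17213440, 278), Rational(1, 2)) = Pow(17213718, Rational(1, 2))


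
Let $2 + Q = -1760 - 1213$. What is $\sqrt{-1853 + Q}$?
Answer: $2 i \sqrt{1207} \approx 69.484 i$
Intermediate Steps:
$Q = -2975$ ($Q = -2 - 2973 = -2975$)
$\sqrt{-1853 + Q} = \sqrt{-1853 - 2975} = \sqrt{-4828} = 2 i \sqrt{1207}$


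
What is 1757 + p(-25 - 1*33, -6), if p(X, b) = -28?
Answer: 1729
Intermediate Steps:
1757 + p(-25 - 1*33, -6) = 1757 - 28 = 1729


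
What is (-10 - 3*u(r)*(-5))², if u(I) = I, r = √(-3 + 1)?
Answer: -350 - 300*I*√2 ≈ -350.0 - 424.26*I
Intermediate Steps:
r = I*√2 (r = √(-2) = I*√2 ≈ 1.4142*I)
(-10 - 3*u(r)*(-5))² = (-10 - 3*I*√2*(-5))² = (-10 + 15*I*√2)²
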